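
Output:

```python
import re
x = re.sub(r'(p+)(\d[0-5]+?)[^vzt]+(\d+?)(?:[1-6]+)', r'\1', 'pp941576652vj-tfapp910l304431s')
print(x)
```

Pattern: one or more of a literal 'p' (captured); then a digit, then one or more of a character in [0-5] (lazy) (captured); then one or more of any character except [vzt]; then one or more of a digit (lazy) (captured); then one or more of a character in [1-6] (non-capturing group).
Matches: at [0:11] → 'pp941576652'; at [17:29] → 'pp910l304431'.
Each match is replaced using the text its own group 1 captured.

ppvj-tfapps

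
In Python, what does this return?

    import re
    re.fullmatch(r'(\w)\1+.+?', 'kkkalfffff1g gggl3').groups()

('k',)

After group 1 captures some text, `\1` only succeeds where that same text appears again.
`re.fullmatch` requires the pattern to consume the entire string.
The match spans [0:18] → 'kkkalfffff1g gggl3'.
Captured: group 1 = 'k'.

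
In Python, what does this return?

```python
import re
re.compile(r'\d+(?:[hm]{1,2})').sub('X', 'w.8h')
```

'w.X'

Pattern: one or more of a digit; then 1 to 2 of one of [hm] (non-capturing group).
Matches: at [2:4] → '8h'.
`sub` substitutes 'X' at each match site.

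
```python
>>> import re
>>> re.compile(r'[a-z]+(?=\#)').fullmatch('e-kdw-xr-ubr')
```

None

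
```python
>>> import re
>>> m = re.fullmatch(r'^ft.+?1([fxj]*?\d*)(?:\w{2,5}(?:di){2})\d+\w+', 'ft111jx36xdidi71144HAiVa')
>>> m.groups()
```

('1',)

The match spans [0:24] → 'ft111jx36xdidi71144HAiVa'.
Captured: group 1 = '1'.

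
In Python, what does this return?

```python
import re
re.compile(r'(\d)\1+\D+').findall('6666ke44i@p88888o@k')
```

`\1` is not a pattern — it's the concrete string captured by group 1, re-applied verbatim.
Because there's exactly one group, `findall` drops the full match and keeps group 1 from each hit.

['6', '4', '8']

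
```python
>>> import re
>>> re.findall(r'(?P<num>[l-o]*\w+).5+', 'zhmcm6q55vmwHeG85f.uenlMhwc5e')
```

`findall` collects group 1 from each match (2 total).

['zhmcm6q55vmwHeG', 'uenlMhw']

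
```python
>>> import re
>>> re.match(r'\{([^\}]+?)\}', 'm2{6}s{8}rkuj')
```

None

`re.match` won't scan ahead — the pattern has to work from the very first character.
Here the pattern fails at index 0, so the call returns None.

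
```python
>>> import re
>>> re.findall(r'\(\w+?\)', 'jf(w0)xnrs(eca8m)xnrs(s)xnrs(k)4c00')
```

['(w0)', '(eca8m)', '(s)', '(k)']

`findall` yields the raw match text (4 of them) because the pattern has no groups.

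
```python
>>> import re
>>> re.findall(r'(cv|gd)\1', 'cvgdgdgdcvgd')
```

['gd']

A backreference is literal: `\1` must see the identical characters the first group matched.
With a single group, `findall` returns only what that group captured — 1 item.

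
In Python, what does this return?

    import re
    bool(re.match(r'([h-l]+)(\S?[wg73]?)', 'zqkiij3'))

This matches one or more of a character in [h-l] (captured); then optionally a non-whitespace character, then optionally one of [wg73] (captured).
With `match`, the pattern is implicitly anchored at the beginning.
Here the string doesn't start with a match, so the call returns None, and `bool(None)` is False.

False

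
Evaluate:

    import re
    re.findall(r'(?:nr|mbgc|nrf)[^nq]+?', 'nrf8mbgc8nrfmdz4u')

Branches in `(...|...)` are attempted left-to-right; the first branch that allows the whole pattern to succeed is taken.
Walking the string: at [0:3] → 'nrf'; at [4:9] → 'mbgc8'; at [9:12] → 'nrf'.
Since nothing is captured, `findall` lists the 3 matched substrings directly.

['nrf', 'mbgc8', 'nrf']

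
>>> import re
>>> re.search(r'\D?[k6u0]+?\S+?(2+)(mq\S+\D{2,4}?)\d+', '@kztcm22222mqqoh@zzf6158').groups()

('22222', 'mqqoh@zzf')

The match spans [0:24] → '@kztcm22222mqqoh@zzf6158'.
Captured: group 1 = '22222', group 2 = 'mqqoh@zzf'.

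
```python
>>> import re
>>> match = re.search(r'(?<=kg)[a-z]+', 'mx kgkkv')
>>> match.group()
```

'kkv'

Because the assertion is zero-width, the text it checks is not consumed and won't appear in the result.
Unlike `match`, `search` isn't anchored — it looks for the pattern anywhere in the string.
The match spans [5:8] → 'kkv'.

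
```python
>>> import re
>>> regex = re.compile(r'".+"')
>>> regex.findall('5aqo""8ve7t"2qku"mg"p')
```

['""8ve7t"2qku"mg"']

Matches: at [4:20] → '""8ve7t"2qku"mg"'.
No capturing groups, so `findall` returns the 1 full match string.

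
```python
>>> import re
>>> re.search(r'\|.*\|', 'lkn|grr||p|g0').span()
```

(3, 11)

`search` walks the string left to right and returns the first match it finds.
The match spans [3:11] → '|grr||p|'.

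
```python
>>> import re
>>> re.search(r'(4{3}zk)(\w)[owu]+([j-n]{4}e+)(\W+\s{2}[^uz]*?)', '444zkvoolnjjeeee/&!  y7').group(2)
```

'v'

The match spans [0:21] → '444zkvoolnjjeeee/&!  '.
Captured: group 1 = '444zk', group 2 = 'v', group 3 = 'lnjjeeee', group 4 = '/&!  '.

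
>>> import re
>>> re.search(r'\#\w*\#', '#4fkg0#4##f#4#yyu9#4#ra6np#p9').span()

`re.search` tries every starting position until one works.
The match spans [0:7] → '#4fkg0#'.

(0, 7)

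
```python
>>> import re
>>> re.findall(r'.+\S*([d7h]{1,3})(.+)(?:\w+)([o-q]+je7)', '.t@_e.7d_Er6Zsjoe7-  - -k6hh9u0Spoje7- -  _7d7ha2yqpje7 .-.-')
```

This matches one or more of any character, then zero or more of a non-whitespace character; then 1 to 3 of one of [d7h] (captured); then one or more of any character (captured); then one or more of a word character (non-capturing group); then one or more of a character in [o-q], then the literal 'je7' (captured).
Scanning left to right: at [0:55] match '.t@_e.7d_Er6Zsjoe7-  - -k6hh9u0Spoje7- -  _7d7ha2yqpje7', groups = ('h', 'a2y', 'pje7').
Multiple groups make `findall` return tuples — one 3-tuple for the one match.

[('h', 'a2y', 'pje7')]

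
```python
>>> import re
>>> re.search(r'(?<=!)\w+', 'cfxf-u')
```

The lookaround is zero-width — it requires the adjacent text to match without consuming it, so the asserted text isn't part of the match.
Here no position works, so the call returns None.

None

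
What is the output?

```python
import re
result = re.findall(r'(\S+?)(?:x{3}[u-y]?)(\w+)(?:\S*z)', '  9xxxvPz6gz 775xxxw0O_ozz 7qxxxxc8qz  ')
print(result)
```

[('9', 'Pz6g'), ('775', '0O_oz'), ('7q', 'c8q')]

With the lazy modifier that quantifier settles for the fewest repetitions that let the rest of the pattern succeed (the atoms after it are unaffected and can still be greedy).
Multiple groups make `findall` return tuples — one 2-tuple for each match.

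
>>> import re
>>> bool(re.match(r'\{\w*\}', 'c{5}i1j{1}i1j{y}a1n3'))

With `match`, the pattern is implicitly anchored at the beginning.
Here the string doesn't start with a match, so the call returns None, and `bool(None)` is False.

False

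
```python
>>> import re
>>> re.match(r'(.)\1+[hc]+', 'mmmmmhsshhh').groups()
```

The match spans [0:6] → 'mmmmmh'.
Captured: group 1 = 'm'.

('m',)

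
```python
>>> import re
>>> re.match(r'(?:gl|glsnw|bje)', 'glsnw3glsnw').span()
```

Alternation isn't longest-match — the leftmost alternative that fits at this position is chosen.
With `match`, the pattern is implicitly anchored at the beginning.
The match spans [0:2] → 'gl'.

(0, 2)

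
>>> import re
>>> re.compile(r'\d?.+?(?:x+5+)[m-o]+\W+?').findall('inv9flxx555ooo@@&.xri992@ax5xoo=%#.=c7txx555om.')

['inv9flxx555ooo@', '@&.xri992@ax5xoo=%#.=c7txx555om.']

This matches optionally a digit; then one or more of any character (lazy); then one or more of a literal 'x', then one or more of a literal '5' (non-capturing group); then one or more of a character in [m-o]; then one or more of a non-word character (lazy).
With the lazy modifier that quantifier settles for the fewest repetitions that let the rest of the pattern succeed (the atoms after it are unaffected and can still be greedy).
Scanning left to right: at [0:15] → 'inv9flxx555ooo@'; at [15:47] → '@&.xri992@ax5xoo=%#.=c7txx555om.'.
With no groups in the pattern, `findall` gives back each whole match — 2 here.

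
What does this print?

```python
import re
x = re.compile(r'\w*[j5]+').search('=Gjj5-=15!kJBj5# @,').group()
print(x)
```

This matches zero or more of a word character; then one or more of one of [j5].
`re.search` tries every starting position until one works.
The match spans [1:5] → 'Gjj5'.

Gjj5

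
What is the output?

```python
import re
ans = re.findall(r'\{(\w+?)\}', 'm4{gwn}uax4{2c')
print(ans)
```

Because there's exactly one group, `findall` drops the full match and keeps group 1 from the one hit.

['gwn']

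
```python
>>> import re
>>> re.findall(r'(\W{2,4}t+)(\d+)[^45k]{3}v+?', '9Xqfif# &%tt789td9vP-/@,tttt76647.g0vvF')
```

[('# &%tt', '789'), ('-/@,tttt', '76647')]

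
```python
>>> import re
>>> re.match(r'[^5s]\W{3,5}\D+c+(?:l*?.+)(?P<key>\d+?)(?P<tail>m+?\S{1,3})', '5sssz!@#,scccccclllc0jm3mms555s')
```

None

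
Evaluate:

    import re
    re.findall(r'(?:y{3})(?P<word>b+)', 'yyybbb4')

['bbb']

`findall` collects group 1 from the one match (1 total).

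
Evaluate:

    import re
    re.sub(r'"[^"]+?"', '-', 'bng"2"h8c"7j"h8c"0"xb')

'bng-h8c-h8c-xb'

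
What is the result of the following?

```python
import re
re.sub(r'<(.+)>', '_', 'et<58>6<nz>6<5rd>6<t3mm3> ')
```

'et_ '

Matches: at [2:25] → '<58>6<nz>6<5rd>6<t3mm3>'.
`sub` substitutes '_' at each match site.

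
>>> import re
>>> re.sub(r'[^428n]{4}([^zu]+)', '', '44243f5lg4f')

'4424'

Pattern: exactly 4 of any character except [428n]; then one or more of any character except [zu] (captured).
Matches: at [4:11] → '3f5lg4f'.
Every occurrence is swapped for ''.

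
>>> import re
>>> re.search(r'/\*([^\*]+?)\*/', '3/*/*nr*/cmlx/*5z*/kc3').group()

'/*nr*/'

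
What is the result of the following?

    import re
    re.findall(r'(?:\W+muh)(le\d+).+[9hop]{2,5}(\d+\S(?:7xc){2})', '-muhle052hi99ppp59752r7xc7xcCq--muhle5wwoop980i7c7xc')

[('le052', '59752r7xc7xc')]

The pattern matches one or more of a non-word character, then the literal 'muh' (non-capturing group); then the literal 'le', then one or more of a digit (captured); then one or more of any character, then 2 to 5 of one of [9hop]; then one or more of a digit, then a non-whitespace character, then the literal '7xc' repeated 2 times (captured).
Walking the string: at [0:28] match '-muhle052hi99ppp59752r7xc7xc', groups = ('le052', '59752r7xc7xc').
With 2 capturing groups, `findall` returns a 2-tuple per match.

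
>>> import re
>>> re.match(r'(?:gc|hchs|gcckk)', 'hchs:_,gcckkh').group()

`re.match` won't scan ahead — the pattern has to work from the very first character.
The match spans [0:4] → 'hchs'.

'hchs'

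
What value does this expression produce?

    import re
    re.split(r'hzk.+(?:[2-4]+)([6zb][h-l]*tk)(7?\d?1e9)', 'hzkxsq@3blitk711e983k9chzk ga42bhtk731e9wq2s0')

['', 'bhtk', '731e9', 'wq2s0']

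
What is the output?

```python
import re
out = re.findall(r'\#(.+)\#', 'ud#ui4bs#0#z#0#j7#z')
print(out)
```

['ui4bs#0#z#0#j7']

Because there's exactly one group, `findall` drops the full match and keeps group 1 from the one hit.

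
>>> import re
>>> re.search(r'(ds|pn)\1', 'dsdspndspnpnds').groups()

The match spans [0:4] → 'dsds'.
Captured: group 1 = 'ds'.

('ds',)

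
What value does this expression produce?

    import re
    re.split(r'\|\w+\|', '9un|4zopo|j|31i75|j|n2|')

Matches to split on: at [3:10] → '|4zopo|'; at [11:18] → '|31i75|'; at [19:23] → '|n2|'.
The string is cut at each match, leaving 4 pieces.

['9un', 'j', 'j', '']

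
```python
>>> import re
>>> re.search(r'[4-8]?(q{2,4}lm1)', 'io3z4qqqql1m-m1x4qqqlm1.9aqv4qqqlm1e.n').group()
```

This matches optionally a character in [4-8]; then 2 to 4 of a literal 'q', then the literal 'lm1' (captured).
`re.search` scans for the first position where the pattern succeeds.
The match spans [16:23] → '4qqqlm1'.
Captured: group 1 = 'qqqlm1'.

'4qqqlm1'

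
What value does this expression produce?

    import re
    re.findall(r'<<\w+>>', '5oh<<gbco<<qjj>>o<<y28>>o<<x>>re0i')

['<<qjj>>', '<<y28>>', '<<x>>']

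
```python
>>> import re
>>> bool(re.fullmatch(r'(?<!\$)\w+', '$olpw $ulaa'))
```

False

`fullmatch` succeeds only if the pattern covers the string from start to end.
Here the string isn't matched end-to-end, so the call returns None, and `bool(None)` is False.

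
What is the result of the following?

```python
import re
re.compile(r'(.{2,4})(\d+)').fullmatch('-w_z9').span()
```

The pattern matches 2 to 4 of any character (captured); then one or more of a digit (captured).
`fullmatch` succeeds only if the pattern covers the string from start to end.
The match spans [0:5] → '-w_z9'.
Captured: group 1 = '-w_z', group 2 = '9'.

(0, 5)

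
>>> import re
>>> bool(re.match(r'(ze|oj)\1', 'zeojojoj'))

False

After group 1 captures some text, `\1` only succeeds where that same text appears again.
`re.match` won't scan ahead — the pattern has to work from the very first character.
Here the pattern fails at index 0, so the call returns None, and `bool(None)` is False.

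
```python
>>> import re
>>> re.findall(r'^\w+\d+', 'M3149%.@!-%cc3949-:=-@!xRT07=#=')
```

['M3149']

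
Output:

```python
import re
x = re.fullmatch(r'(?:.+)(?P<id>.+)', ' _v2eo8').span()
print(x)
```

(0, 7)

`fullmatch` succeeds only if the pattern covers the string from start to end.
The match spans [0:7] → ' _v2eo8'.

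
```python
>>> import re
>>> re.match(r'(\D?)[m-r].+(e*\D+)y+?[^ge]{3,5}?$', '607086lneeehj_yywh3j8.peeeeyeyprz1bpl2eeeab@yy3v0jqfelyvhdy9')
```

None

`re.match` only tries the pattern at the start of the string.
Here the string doesn't start with a match, so the call returns None.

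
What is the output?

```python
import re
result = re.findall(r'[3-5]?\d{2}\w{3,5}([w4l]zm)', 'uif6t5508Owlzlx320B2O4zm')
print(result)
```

['4zm']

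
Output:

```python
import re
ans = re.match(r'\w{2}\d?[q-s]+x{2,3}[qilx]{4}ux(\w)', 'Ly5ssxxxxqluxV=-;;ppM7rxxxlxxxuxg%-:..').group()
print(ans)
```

Ly5ssxxxxqluxV

`re.match` won't scan ahead — the pattern has to work from the very first character.
The match spans [0:14] → 'Ly5ssxxxxqluxV'.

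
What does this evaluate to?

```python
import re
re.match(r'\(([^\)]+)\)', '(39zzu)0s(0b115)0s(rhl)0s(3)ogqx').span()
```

`re.match` won't scan ahead — the pattern has to work from the very first character.
The match spans [0:7] → '(39zzu)'.

(0, 7)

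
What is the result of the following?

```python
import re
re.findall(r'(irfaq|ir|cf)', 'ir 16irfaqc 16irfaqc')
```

['ir', 'irfaq', 'irfaq']

Alternation tries branches left to right and keeps the first one that lets the overall match succeed at that position.
Walking the string: at [0:2] match 'ir', group 1 = 'ir'; at [5:10] match 'irfaq', group 1 = 'irfaq'; at [14:19] match 'irfaq', group 1 = 'irfaq'.
Because there's exactly one group, `findall` drops the full match and keeps group 1 from each hit.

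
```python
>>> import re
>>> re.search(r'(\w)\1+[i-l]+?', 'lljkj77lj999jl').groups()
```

('l',)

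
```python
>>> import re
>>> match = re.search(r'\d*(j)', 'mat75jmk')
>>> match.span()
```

The pattern matches zero or more of a digit; then a literal 'j' (captured).
The match spans [3:6] → '75j'.

(3, 6)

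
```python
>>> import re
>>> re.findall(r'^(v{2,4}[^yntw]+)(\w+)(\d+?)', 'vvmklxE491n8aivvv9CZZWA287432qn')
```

[('vvmklxE491', 'n8aivvv9CZZWA28743', '2')]

`findall` packs the 3 group values into a tuple for every match.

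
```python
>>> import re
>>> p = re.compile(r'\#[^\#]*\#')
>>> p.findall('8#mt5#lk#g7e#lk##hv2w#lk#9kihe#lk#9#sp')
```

['#mt5#', '#g7e#', '##', '#lk#', '#lk#']

`findall` yields the raw match text (5 of them) because the pattern has no groups.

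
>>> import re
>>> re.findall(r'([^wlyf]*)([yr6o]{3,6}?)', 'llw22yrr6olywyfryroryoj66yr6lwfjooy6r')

The pattern matches zero or more of any character except [wlyf] (captured); then 3 to 6 of one of [yr6o] (lazy) (captured).
A non-greedy quantifier consumes as few characters as it can — just enough that the remainder of the pattern still matches from where it stops; whatever follows it matches normally.
Matches: at [3:8] match '22yrr', groups = ('22', 'yrr'); at [15:19] match 'ryro', groups = ('r', 'yro'); at [19:22] match 'ryo', groups = ('', 'ryo'); at [22:28] match 'j66yr6', groups = ('j66', 'yr6'); at [31:37] match 'jooy6r', groups = ('joo', 'y6r').
With 2 capturing groups, `findall` returns a 2-tuple per match.

[('22', 'yrr'), ('r', 'yro'), ('', 'ryo'), ('j66', 'yr6'), ('joo', 'y6r')]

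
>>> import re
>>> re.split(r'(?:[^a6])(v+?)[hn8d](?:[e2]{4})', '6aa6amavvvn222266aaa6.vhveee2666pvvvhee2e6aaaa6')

['6aa6ama', 'vv', '66aaa6.vhveee2666', 'vvv', '6aaaa6']

Pattern: any character except [a6] (non-capturing group); then one or more of a literal 'v' (lazy) (captured); then one of [hn8d]; then exactly 4 of one of [e2] (non-capturing group).
Matches to split on: at [7:15] → 'vvvn2222'; at [32:41] → 'pvvvhee2e'.
Because the pattern has a capturing group, `split` also inserts each captured text between the pieces.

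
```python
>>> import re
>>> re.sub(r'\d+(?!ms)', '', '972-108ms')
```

'-8ms'

A negative assertion filters positions out without eating any characters.
Every occurrence is swapped for ''.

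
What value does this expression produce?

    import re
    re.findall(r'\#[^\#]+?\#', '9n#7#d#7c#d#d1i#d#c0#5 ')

['#7#', '#7c#', '#d1i#', '#c0#']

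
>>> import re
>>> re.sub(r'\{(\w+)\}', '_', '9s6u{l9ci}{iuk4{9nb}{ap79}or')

'9s6u_{iuk4__or'

Every occurrence is swapped for '_'.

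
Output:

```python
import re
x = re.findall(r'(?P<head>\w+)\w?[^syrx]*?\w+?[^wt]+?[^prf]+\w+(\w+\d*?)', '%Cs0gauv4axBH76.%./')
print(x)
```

This matches one or more of a word character (captured as 'head'); then optionally a word character, then zero or more of any character except [syrx] (lazy), then one or more of a word character (lazy); then one or more of any character except [wt] (lazy), then one or more of any character except [prf]; then one or more of a word character; then one or more of a word character, then zero or more of a digit (lazy) (captured).
Walking the string: at [1:15] match 'Cs0gauv4axBH76', groups = ('Cs0gauv4a', '6').
With 2 capturing groups, `findall` returns a 2-tuple per match.

[('Cs0gauv4a', '6')]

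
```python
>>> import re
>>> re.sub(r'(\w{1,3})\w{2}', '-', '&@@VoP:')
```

'&@@-:'

This matches 1 to 3 of a word character (captured); then exactly 2 of a word character.
Matches: at [3:6] → 'VoP'.
`sub` substitutes '-' at each match site.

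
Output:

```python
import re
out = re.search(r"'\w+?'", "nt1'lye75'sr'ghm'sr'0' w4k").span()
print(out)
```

(3, 10)

The match spans [3:10] → "'lye75'".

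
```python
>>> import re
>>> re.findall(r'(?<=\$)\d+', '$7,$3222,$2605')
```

['7', '3222', '2605']

Because the assertion is zero-width, the text it checks is not consumed and won't appear in the result.
With no groups in the pattern, `findall` gives back each whole match — 3 here.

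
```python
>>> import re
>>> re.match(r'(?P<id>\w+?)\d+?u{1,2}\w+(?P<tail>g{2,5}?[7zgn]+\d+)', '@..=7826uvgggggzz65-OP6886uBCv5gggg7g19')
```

None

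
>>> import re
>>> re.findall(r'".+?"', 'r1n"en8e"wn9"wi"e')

A `+?`/`*?`/`{m,n}?` starts at its minimum and grows only as far as needed for what follows to match.
Matches: at [3:9] → '"en8e"'; at [12:16] → '"wi"'.
`findall` yields the raw match text (2 of them) because the pattern has no groups.

['"en8e"', '"wi"']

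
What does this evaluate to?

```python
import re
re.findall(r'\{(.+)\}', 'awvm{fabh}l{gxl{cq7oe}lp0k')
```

['fabh}l{gxl{cq7oe']

Walking the string: at [4:22] match '{fabh}l{gxl{cq7oe}', group 1 = 'fabh}l{gxl{cq7oe'.
`findall` collects group 1 from the one match (1 total).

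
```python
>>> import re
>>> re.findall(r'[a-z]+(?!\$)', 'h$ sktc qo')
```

['sktc', 'qo']

The negative lookaround is zero-width — it rules out positions where the adjacent text would match, without consuming anything.
Scanning left to right: at [3:7] → 'sktc'; at [8:10] → 'qo'.
With no groups in the pattern, `findall` gives back each whole match — 2 here.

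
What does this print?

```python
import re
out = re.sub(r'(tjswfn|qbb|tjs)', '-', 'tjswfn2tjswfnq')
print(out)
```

-2-q

Alternation tries branches left to right and keeps the first one that lets the overall match succeed at that position.
Matches: at [0:6] → 'tjswfn'; at [7:13] → 'tjswfn'.
Every occurrence is swapped for '-'.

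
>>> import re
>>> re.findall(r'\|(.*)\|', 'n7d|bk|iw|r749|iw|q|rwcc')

Scanning left to right: at [3:20] match '|bk|iw|r749|iw|q|', group 1 = 'bk|iw|r749|iw|q'.
`findall` collects group 1 from the one match (1 total).

['bk|iw|r749|iw|q']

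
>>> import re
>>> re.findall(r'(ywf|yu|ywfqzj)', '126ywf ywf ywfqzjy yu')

['ywf', 'ywf', 'ywf', 'yu']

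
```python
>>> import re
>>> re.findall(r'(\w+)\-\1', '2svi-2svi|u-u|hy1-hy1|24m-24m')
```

The backreference `\1` re-matches whatever the first group consumed, character for character.
Matches: at [0:9] match '2svi-2svi', group 1 = '2svi'; at [10:13] match 'u-u', group 1 = 'u'; at [14:21] match 'hy1-hy1', group 1 = 'hy1'; at [22:29] match '24m-24m', group 1 = '24m'.
Because there's exactly one group, `findall` drops the full match and keeps group 1 from each hit.

['2svi', 'u', 'hy1', '24m']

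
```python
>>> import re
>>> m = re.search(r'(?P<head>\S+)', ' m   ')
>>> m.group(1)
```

'm'

The pattern matches one or more of a non-whitespace character (captured as 'head').
Unlike `match`, `search` isn't anchored — it looks for the pattern anywhere in the string.
The match spans [1:2] → 'm'.
Captured: group 1 = 'm'.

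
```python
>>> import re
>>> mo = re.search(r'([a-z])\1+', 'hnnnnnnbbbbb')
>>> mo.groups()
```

('n',)

A backreference is literal: `\1` must see the identical characters the first group matched.
`search` walks the string left to right and returns the first match it finds.
The match spans [1:7] → 'nnnnnn'.
Captured: group 1 = 'n'.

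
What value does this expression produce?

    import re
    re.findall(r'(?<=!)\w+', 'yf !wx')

The `(?=…)`/`(?<=…)` assertion just peeks at neighbouring text; it doesn't advance the match position.
Walking the string: at [4:6] → 'wx'.
No capturing groups, so `findall` returns the 1 full match string.

['wx']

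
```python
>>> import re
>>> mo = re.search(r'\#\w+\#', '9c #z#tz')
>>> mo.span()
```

(3, 6)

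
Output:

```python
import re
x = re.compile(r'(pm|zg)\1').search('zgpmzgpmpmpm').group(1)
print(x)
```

A backreference is literal: `\1` must see the identical characters the first group matched.
`re.search` scans for the first position where the pattern succeeds.
The match spans [6:10] → 'pmpm'.
Captured: group 1 = 'pm'.

pm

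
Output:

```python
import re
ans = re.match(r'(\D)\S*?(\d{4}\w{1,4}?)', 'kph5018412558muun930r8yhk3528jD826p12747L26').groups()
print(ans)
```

('k', '50184')

Pattern: a non-digit (captured); then zero or more of a non-whitespace character (lazy); then exactly 4 of a digit, then 1 to 4 of a word character (lazy) (captured).
A `+?`/`*?`/`{m,n}?` starts at its minimum and grows only as far as needed for what follows to match.
`match` is anchored at position 0; if the pattern doesn't fit there, it returns None.
The match spans [0:8] → 'kph50184'.
Captured: group 1 = 'k', group 2 = '50184'.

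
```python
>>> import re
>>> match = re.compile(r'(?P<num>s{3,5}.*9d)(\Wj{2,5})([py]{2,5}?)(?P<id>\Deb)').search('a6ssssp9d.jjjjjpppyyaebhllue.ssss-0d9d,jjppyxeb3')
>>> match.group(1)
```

The match spans [2:47] → 'ssssp9d.jjjjjpppyyaebhllue.ssss-0d9d,jjppyxeb'.
Captured: group 1 = 'ssssp9d.jjjjjpppyyaebhllue.ssss-0d9d', group 2 = ',jj', group 3 = 'ppy', group 4 = 'xeb'.

'ssssp9d.jjjjjpppyyaebhllue.ssss-0d9d'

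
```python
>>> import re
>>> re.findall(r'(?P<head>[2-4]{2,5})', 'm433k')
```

['433']

The pattern matches 2 to 5 of a character in [2-4] (captured as 'head').
Scanning left to right: at [1:4] match '433', group 1 = '433'.
With a single group, `findall` returns only what that group captured — 1 item.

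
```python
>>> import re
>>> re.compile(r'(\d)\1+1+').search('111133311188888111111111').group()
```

'1111'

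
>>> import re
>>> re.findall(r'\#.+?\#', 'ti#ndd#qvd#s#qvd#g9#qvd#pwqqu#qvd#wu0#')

Walking the string: at [2:7] → '#ndd#'; at [10:13] → '#s#'; at [16:20] → '#g9#'; at [23:30] → '#pwqqu#'; at [33:38] → '#wu0#'.
`findall` yields the raw match text (5 of them) because the pattern has no groups.

['#ndd#', '#s#', '#g9#', '#pwqqu#', '#wu0#']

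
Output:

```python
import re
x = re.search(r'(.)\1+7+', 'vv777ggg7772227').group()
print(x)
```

vv777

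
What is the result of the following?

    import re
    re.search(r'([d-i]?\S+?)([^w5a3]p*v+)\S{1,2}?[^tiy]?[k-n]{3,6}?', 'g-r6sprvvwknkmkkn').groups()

('g-r6sp', 'rvv')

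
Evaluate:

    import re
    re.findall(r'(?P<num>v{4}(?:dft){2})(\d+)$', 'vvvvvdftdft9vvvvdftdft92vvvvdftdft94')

This matches exactly 4 of a literal 'v', then the literal 'dft' repeated 2 times (captured as 'num'); then one or more of a digit (captured); then anchored at the end.
With 2 capturing groups, `findall` returns a 2-tuple per match.

[('vvvvdftdft', '94')]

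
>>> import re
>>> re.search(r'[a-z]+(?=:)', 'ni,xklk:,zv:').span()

Lookahead/lookbehind check context without consuming it, so the matched span excludes the asserted characters.
`re.search` tries every starting position until one works.
The match spans [3:7] → 'xklk'.

(3, 7)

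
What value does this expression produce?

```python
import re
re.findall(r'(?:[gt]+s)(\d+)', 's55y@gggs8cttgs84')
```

['8', '84']

Because there's exactly one group, `findall` drops the full match and keeps group 1 from each hit.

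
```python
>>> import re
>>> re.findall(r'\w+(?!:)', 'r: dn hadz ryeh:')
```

The negative lookaround is zero-width — it rules out positions where the adjacent text would match, without consuming anything.
With no groups in the pattern, `findall` gives back each whole match — 3 here.

['dn', 'hadz', 'rye']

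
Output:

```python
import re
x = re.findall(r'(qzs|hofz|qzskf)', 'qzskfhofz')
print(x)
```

Alternation isn't longest-match — the leftmost alternative that fits at this position is chosen.
`findall` collects group 1 from each match (2 total).

['qzs', 'hofz']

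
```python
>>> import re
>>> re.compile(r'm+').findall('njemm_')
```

With no groups in the pattern, `findall` gives back each whole match — 1 here.

['mm']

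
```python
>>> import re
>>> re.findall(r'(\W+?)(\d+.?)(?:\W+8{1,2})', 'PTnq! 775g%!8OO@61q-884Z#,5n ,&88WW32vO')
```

[('! ', '775g'), ('@', '61q'), ('#,', '5n')]

This matches one or more of a non-word character (lazy) (captured); then one or more of a digit, then optionally any character (captured); then one or more of a non-word character, then 1 to 2 of the literal '8' (non-capturing group).
2 groups means each result is a tuple of 2 captured strings — 3 here.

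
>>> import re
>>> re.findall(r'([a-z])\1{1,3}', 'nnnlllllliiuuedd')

`\1` is not a pattern — it's the concrete string captured by group 1, re-applied verbatim.
Walking the string: at [0:3] match 'nnn', group 1 = 'n'; at [3:7] match 'llll', group 1 = 'l'; at [7:9] match 'll', group 1 = 'l'; at [9:11] match 'ii', group 1 = 'i'; at [11:13] match 'uu', group 1 = 'u'; ….
`findall` collects group 1 from each match (6 total).

['n', 'l', 'l', 'i', 'u', 'd']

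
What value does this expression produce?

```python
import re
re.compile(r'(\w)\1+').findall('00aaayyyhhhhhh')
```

A backreference is literal: `\1` must see the identical characters the first group matched.
Scanning left to right: at [0:2] match '00', group 1 = '0'; at [2:5] match 'aaa', group 1 = 'a'; at [5:8] match 'yyy', group 1 = 'y'; at [8:14] match 'hhhhhh', group 1 = 'h'.
Because there's exactly one group, `findall` drops the full match and keeps group 1 from each hit.

['0', 'a', 'y', 'h']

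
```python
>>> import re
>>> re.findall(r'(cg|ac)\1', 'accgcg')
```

['cg']

The backreference `\1` re-matches whatever the first group consumed, character for character.
Scanning left to right: at [2:6] match 'cgcg', group 1 = 'cg'.
Because there's exactly one group, `findall` drops the full match and keeps group 1 from the one hit.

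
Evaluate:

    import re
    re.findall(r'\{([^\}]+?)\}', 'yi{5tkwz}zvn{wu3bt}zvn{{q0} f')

['5tkwz', 'wu3bt', '{q0']

Scanning left to right: at [2:9] match '{5tkwz}', group 1 = '5tkwz'; at [12:19] match '{wu3bt}', group 1 = 'wu3bt'; at [22:27] match '{{q0}', group 1 = '{q0'.
One capturing group, so `findall` returns just the captured substring from each match — 3 in all.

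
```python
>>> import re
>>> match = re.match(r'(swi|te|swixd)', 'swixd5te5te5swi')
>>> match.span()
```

(0, 3)

`re.match` won't scan ahead — the pattern has to work from the very first character.
The match spans [0:3] → 'swi'.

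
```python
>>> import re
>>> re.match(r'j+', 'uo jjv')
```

`re.match` only tries the pattern at the start of the string.
Here position 0 doesn't satisfy it, so the call returns None.

None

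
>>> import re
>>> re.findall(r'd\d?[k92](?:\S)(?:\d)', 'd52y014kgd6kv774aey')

Pattern: the literal 'd', then optionally a digit, then one of [k92]; then a non-whitespace character (non-capturing group); then a digit (non-capturing group).
`findall` yields the raw match text (2 of them) because the pattern has no groups.

['d52y0', 'd6kv7']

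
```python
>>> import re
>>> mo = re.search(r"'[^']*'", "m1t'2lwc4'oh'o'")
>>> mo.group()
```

"'2lwc4'"

Unlike `match`, `search` isn't anchored — it looks for the pattern anywhere in the string.
The match spans [3:10] → "'2lwc4'".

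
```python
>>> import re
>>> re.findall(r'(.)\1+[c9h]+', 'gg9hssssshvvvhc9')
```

['g', 's', 'v']

`\1` is not a pattern — it's the concrete string captured by group 1, re-applied verbatim.
Because there's exactly one group, `findall` drops the full match and keeps group 1 from each hit.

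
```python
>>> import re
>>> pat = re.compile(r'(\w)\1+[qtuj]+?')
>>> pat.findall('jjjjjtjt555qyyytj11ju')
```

['j', '5', 'y', '1']

The backreference `\1` re-matches whatever the first group consumed, character for character.
`findall` collects group 1 from each match (4 total).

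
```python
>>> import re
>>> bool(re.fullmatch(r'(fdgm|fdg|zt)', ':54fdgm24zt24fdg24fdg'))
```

For `fullmatch`, every character of the input must be accounted for by the pattern.
Here there's no way to consume every character, so the call returns None, and `bool(None)` is False.

False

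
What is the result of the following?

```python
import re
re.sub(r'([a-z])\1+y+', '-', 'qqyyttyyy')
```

'--'

The backreference `\1` re-matches whatever the first group consumed, character for character.
Matches: at [0:4] → 'qqyy'; at [4:9] → 'ttyyy'.
`sub` substitutes '-' at each match site.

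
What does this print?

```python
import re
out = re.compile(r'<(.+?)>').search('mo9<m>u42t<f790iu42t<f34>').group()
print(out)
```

<m>

A non-greedy quantifier consumes as few characters as it can — just enough that the remainder of the pattern still matches from where it stops; whatever follows it matches normally.
The match spans [3:6] → '<m>'.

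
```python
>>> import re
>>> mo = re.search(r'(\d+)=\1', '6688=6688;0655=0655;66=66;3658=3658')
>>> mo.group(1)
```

'6688'

The backreference `\1` re-matches whatever the first group consumed, character for character.
`re.search` tries every starting position until one works.
The match spans [0:9] → '6688=6688'.
Captured: group 1 = '6688'.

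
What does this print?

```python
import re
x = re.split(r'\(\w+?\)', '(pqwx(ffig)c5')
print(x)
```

`split` removes every match and returns the 2 fragments in between.

['(pqwx', 'c5']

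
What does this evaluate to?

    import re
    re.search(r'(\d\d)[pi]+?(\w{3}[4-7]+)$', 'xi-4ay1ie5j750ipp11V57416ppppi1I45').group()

'16ppppi1I45'

The pattern matches a digit, then a digit (captured); then one or more of one of [pi] (lazy); then exactly 3 of a word character, then one or more of a character in [4-7] (captured); then anchored at the end.
`re.search` tries every starting position until one works.
The match spans [23:34] → '16ppppi1I45'.
Captured: group 1 = '16', group 2 = 'i1I45'.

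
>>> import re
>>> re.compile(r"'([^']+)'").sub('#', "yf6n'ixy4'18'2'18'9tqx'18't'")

'yf6n#18#18#18#'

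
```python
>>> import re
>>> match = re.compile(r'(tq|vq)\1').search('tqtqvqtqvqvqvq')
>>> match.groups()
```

('tq',)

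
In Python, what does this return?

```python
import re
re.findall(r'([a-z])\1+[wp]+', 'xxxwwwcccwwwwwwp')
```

['x', 'c']

`\1` has to match the exact text group 1 already captured.
Walking the string: at [0:6] match 'xxxwww', group 1 = 'x'; at [6:16] match 'cccwwwwwwp', group 1 = 'c'.
`findall` collects group 1 from each match (2 total).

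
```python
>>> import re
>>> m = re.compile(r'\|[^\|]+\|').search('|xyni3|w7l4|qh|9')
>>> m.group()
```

'|xyni3|'

`search` walks the string left to right and returns the first match it finds.
The match spans [0:7] → '|xyni3|'.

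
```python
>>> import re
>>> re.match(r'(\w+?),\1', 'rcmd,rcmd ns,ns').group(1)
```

'rcmd'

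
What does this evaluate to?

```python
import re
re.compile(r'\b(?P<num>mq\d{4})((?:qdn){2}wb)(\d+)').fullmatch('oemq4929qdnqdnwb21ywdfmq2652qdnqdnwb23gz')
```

This matches a word boundary (`\b`, zero-width); then the literal 'mq', then exactly 4 of a digit (captured as 'num'); then the literal 'qdn' repeated 2 times, then the literal 'wb' (captured); then one or more of a digit (captured).
For `fullmatch`, every character of the input must be accounted for by the pattern.
Here the pattern can't cover the whole string, so the call returns None.

None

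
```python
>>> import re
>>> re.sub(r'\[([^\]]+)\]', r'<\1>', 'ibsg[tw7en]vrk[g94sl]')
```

Matches: at [4:11] → '[tw7en]'; at [14:21] → '[g94sl]'.
The replacement refers to a captured group, so each match is rewritten using its own captured text.

'ibsg<tw7en>vrk<g94sl>'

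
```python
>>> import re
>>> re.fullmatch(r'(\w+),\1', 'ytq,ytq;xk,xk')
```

For `fullmatch`, every character of the input must be accounted for by the pattern.
Here the pattern can't cover the whole string, so the call returns None.

None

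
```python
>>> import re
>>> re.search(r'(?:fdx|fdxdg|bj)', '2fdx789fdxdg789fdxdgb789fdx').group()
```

'fdx'

Unlike `match`, `search` isn't anchored — it looks for the pattern anywhere in the string.
The match spans [1:4] → 'fdx'.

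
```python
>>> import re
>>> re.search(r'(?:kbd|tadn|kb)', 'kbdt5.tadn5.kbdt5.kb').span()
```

Branches in `(...|...)` are attempted left-to-right; the first branch that allows the whole pattern to succeed is taken.
The match spans [0:3] → 'kbd'.

(0, 3)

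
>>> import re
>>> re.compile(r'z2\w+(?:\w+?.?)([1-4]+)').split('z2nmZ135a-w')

['', '3', '5a-w']

The pattern matches the literal 'z2', then one or more of a word character; then one or more of a word character (lazy), then optionally any character (non-capturing group); then one or more of a character in [1-4] (captured).
The group in the pattern means `split` returns the separators' captures alongside the pieces.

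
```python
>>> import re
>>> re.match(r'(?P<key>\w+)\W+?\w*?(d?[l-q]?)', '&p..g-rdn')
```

None

The pattern matches one or more of a word character (captured as 'key'); then one or more of a non-word character (lazy), then zero or more of a word character (lazy); then optionally a literal 'd', then optionally a character in [l-q] (captured).
With `match`, the pattern is implicitly anchored at the beginning.
Here position 0 doesn't satisfy it, so the call returns None.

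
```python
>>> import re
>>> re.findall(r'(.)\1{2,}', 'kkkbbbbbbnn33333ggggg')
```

`\1` is not a pattern — it's the concrete string captured by group 1, re-applied verbatim.
With a single group, `findall` returns only what that group captured — 4 items.

['k', 'b', '3', 'g']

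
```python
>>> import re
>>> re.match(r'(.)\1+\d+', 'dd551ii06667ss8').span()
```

(0, 5)

After group 1 captures some text, `\1` only succeeds where that same text appears again.
`re.match` won't scan ahead — the pattern has to work from the very first character.
The match spans [0:5] → 'dd551'.
Captured: group 1 = 'd'.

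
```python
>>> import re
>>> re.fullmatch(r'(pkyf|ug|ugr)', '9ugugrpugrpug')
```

`re.fullmatch` requires the pattern to consume the entire string.
Here there's no way to consume every character, so the call returns None.

None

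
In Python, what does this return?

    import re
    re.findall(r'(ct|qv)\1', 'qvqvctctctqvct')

A backreference is literal: `\1` must see the identical characters the first group matched.
Walking the string: at [0:4] match 'qvqv', group 1 = 'qv'; at [4:8] match 'ctct', group 1 = 'ct'.
`findall` collects group 1 from each match (2 total).

['qv', 'ct']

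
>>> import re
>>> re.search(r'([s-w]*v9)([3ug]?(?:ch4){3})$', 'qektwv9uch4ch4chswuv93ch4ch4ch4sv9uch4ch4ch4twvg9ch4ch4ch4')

The pattern matches zero or more of a character in [s-w], then the literal 'v9' (captured); then optionally one of [3ug], then the literal 'ch4' repeated 3 times (captured); then anchored at the end.
`re.search` scans for the first position where the pattern succeeds.
Here nothing in the string fits, so the call returns None.

None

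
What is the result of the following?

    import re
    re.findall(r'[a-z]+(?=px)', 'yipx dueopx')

The lookaround is zero-width — it requires the adjacent text to match without consuming it, so the asserted text isn't part of the match.
Walking the string: at [0:2] → 'yi'; at [5:9] → 'dueo'.
`findall` yields the raw match text (2 of them) because the pattern has no groups.

['yi', 'dueo']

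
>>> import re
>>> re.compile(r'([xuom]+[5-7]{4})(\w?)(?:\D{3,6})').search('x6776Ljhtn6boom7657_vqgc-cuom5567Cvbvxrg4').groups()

('x6776', 'L')

The match spans [0:10] → 'x6776Ljhtn'.
Captured: group 1 = 'x6776', group 2 = 'L'.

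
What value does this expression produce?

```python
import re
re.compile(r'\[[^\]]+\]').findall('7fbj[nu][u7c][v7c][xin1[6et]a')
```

['[nu]', '[u7c]', '[v7c]', '[xin1[6et]']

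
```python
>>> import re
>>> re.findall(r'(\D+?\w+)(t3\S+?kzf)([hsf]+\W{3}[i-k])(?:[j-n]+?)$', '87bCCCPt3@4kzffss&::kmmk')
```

With 3 capturing groups, `findall` returns a 3-tuple per match.

[('bCCCP', 't3@4kzf', 'fss&::k')]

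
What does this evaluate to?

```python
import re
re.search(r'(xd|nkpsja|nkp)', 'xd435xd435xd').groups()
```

('xd',)

The match spans [0:2] → 'xd'.
Captured: group 1 = 'xd'.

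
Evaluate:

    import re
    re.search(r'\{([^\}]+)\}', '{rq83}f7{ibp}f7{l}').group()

'{rq83}'

`re.search` tries every starting position until one works.
The match spans [0:6] → '{rq83}'.
Captured: group 1 = 'rq83'.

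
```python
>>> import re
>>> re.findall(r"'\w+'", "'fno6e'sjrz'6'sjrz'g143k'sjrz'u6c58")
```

["'fno6e'", "'6'", "'g143k'"]

No capturing groups, so `findall` returns the 3 full match strings.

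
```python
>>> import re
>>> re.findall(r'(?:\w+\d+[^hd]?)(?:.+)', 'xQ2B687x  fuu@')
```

['xQ2B687x  fuu@']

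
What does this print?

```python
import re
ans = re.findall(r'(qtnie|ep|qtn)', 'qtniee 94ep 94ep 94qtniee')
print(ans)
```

`|` is ordered: at each position the engine commits to the first alternative that works.
`findall` collects group 1 from each match (4 total).

['qtnie', 'ep', 'ep', 'qtnie']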